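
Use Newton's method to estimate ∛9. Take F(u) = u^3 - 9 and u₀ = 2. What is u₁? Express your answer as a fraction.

F'(u) = 3u^2.
F(2) = -1, F'(2) = 12, so u₁ = 2 - (-1)/12 = 25/12.

25/12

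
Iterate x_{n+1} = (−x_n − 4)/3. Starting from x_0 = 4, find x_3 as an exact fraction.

−32/27

x_1 = (−4 − 4)/3 = −8/3.
x_2 = (−(−8/3) − 4)/3 = −4/9.
x_3 = (−(−4/9) − 4)/3 = −32/27.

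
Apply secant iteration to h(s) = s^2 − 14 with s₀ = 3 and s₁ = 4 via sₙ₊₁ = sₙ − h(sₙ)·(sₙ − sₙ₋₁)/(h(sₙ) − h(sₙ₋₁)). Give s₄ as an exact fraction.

h(3) = −5, h(4) = 2. s₂ = 4 − 2·(4 − 3)/(2 − (−5)) = 26/7.
h(4) = 2, h(26/7) = −10/49. s₃ = (26/7) − (−10/49)·((26/7) − 4)/((−10/49) − 2) = 101/27.
h(26/7) = −10/49, h(101/27) = −5/729. s₄ = (101/27) − (−5/729)·((101/27) − (26/7))/((−5/729) − (−10/49)) = 5272/1409.

5272/1409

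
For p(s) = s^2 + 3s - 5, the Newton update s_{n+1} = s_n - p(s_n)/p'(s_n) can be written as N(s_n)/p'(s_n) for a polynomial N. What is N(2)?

p'(s) = 2s + 3.
N(s) = s·p'(s) - p(s) = s·(2s + 3) - (s^2 + 3s - 5) = s^2 + 5.
N(2) = 9.

9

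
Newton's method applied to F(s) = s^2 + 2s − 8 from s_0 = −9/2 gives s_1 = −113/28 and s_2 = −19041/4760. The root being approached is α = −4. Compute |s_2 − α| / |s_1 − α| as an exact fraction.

s_1 − α = −113/28 − (−4) = −113/28 + 4 = −1/28, so |s_1 − α| = 1/28.
s_2 − α = −19041/4760 − (−4) = −19041/4760 + 4 = −1/4760, so |s_2 − α| = 1/4760.
Ratio = (1/4760) / (1/28) = 1/170.

1/170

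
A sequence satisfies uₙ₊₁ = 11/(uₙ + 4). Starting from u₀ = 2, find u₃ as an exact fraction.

385/206

u₁ = 11/(2 + 4) = 11/6.
u₂ = 11/(11/6 + 4) = 66/35.
u₃ = 11/(66/35 + 4) = 385/206.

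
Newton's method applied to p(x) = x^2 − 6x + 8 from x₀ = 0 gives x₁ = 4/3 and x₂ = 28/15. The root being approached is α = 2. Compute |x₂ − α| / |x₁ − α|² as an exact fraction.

x₁ − α = 4/3 − 2 = −2/3, so |x₁ − α| = 2/3.
x₂ − α = 28/15 − 2 = −2/15, so |x₂ − α| = 2/15.
|x₁ − α|² = 4/9.
Ratio = (2/15) / (4/9) = 3/10.

3/10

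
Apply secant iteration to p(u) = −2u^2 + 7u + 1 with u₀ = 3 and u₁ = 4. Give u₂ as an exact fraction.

p(3) = 4, p(4) = −3. u₂ = 4 − (−3)·(4 − 3)/((−3) − 4) = 25/7.

25/7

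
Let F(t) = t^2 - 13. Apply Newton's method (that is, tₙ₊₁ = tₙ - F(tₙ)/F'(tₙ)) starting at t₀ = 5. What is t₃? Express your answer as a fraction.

117487/32585

F'(t) = 2t.
F(5) = 12, F'(5) = 10, so t₁ = 5 - 12/10 = 19/5.
F(19/5) = 36/25, F'(19/5) = 38/5, so t₂ = (19/5) - (36/25)/(38/5) = 343/95.
F(343/95) = 324/9025, F'(343/95) = 686/95, so t₃ = (343/95) - (324/9025)/(686/95) = 117487/32585.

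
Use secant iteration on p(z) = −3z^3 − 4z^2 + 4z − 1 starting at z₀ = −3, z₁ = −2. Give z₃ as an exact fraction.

−12289/5963

p(−3) = 32, p(−2) = −1. z₂ = (−2) − (−1)·((−2) − (−3))/((−1) − 32) = −67/33.
p(−2) = −1, p(−67/33) = −6016/11979. z₃ = (−67/33) − (−6016/11979)·((−67/33) − (−2))/((−6016/11979) − (−1)) = −12289/5963.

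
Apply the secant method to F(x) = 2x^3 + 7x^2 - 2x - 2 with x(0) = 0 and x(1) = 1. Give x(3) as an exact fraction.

232/477

F(0) = -2, F(1) = 5. x(2) = 1 - 5·(1 - 0)/(5 - (-2)) = 2/7.
F(1) = 5, F(2/7) = -670/343. x(3) = (2/7) - (-670/343)·((2/7) - 1)/((-670/343) - 5) = 232/477.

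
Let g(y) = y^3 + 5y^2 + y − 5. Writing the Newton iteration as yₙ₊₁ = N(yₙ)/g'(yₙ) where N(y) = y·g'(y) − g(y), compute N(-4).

−43

g'(y) = 3y^2 + 10y + 1.
N(y) = y·g'(y) − g(y) = y·(3y^2 + 10y + 1) − (y^3 + 5y^2 + y − 5) = 2y^3 + 5y^2 + 5.
N(-4) = −43.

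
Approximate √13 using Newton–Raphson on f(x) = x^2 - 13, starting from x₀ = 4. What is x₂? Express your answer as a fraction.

1673/464

f'(x) = 2x.
f(4) = 3, f'(4) = 8, so x₁ = 4 - 3/8 = 29/8.
f(29/8) = 9/64, f'(29/8) = 29/4, so x₂ = (29/8) - (9/64)/(29/4) = 1673/464.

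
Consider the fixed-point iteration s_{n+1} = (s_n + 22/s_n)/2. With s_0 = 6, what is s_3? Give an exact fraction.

s_1 = (6 + 22/6)/2 = 29/6.
s_2 = (29/6 + 22/(29/6))/2 = 1633/348.
s_3 = (1633/348 + 22/(1633/348))/2 = 5330977/1136568.

5330977/1136568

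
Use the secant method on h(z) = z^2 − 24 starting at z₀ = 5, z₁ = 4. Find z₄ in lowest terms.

4316/881

h(5) = 1, h(4) = −8. z₂ = 4 − (−8)·(4 − 5)/((−8) − 1) = 44/9.
h(4) = −8, h(44/9) = −8/81. z₃ = (44/9) − (−8/81)·((44/9) − 4)/((−8/81) − (−8)) = 49/10.
h(44/9) = −8/81, h(49/10) = 1/100. z₄ = (49/10) − (1/100)·((49/10) − (44/9))/((1/100) − (−8/81)) = 4316/881.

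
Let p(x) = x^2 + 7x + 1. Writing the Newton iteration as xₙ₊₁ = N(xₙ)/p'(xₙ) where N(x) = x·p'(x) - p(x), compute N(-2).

p'(x) = 2x + 7.
N(x) = x·p'(x) - p(x) = x·(2x + 7) - (x^2 + 7x + 1) = x^2 - 1.
N(-2) = 3.

3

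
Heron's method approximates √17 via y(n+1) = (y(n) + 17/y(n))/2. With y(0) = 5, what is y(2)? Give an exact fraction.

433/105

y(1) = (5 + 17/5)/2 = 21/5.
y(2) = (21/5 + 17/(21/5))/2 = 433/105.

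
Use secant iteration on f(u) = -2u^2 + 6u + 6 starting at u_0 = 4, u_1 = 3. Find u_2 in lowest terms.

f(4) = -2, f(3) = 6. u_2 = 3 - 6·(3 - 4)/(6 - (-2)) = 15/4.

15/4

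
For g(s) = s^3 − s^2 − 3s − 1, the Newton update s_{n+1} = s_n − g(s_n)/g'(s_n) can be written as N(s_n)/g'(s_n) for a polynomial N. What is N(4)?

g'(s) = 3s^2 − 2s − 3.
N(s) = s·g'(s) − g(s) = s·(3s^2 − 2s − 3) − (s^3 − s^2 − 3s − 1) = 2s^3 − s^2 + 1.
N(4) = 113.

113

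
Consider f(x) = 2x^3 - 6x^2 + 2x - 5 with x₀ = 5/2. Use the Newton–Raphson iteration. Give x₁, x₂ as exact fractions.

x₁ = 60/19, x₂ = 487895/164198

f'(x) = 6x^2 - 12x + 2.
f(5/2) = -25/4, f'(5/2) = 19/2, so x₁ = (5/2) - (-25/4)/(19/2) = 60/19.
f(60/19) = 30625/6859, f'(60/19) = 8642/361, so x₂ = (60/19) - (30625/6859)/(8642/361) = 487895/164198.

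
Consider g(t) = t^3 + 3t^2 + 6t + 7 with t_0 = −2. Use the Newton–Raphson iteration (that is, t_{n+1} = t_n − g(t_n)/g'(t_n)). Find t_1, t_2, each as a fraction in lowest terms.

g'(t) = 3t^2 + 6t + 6.
g(−2) = −1, g'(−2) = 6, so t_1 = (−2) − (−1)/6 = −11/6.
g(−11/6) = −17/216, g'(−11/6) = 61/12, so t_2 = (−11/6) − (−17/216)/(61/12) = −998/549.

t_1 = −11/6, t_2 = −998/549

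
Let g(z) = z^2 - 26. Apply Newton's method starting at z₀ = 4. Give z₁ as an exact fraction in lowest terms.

21/4

g'(z) = 2z.
g(4) = -10, g'(4) = 8, so z₁ = 4 - (-10)/8 = 21/4.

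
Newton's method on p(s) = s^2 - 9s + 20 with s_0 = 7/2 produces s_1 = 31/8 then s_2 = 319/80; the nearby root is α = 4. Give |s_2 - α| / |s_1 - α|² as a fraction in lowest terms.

4/5

s_1 - α = 31/8 - 4 = -1/8, so |s_1 - α| = 1/8.
s_2 - α = 319/80 - 4 = -1/80, so |s_2 - α| = 1/80.
|s_1 - α|² = 1/64.
Ratio = (1/80) / (1/64) = 4/5.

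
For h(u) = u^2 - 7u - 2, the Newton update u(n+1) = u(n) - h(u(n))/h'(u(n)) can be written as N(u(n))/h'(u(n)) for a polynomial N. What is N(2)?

6

h'(u) = 2u - 7.
N(u) = u·h'(u) - h(u) = u·(2u - 7) - (u^2 - 7u - 2) = u^2 + 2.
N(2) = 6.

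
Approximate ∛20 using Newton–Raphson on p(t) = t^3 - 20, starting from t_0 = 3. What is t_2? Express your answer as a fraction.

301027/110889

p'(t) = 3t^2.
p(3) = 7, p'(3) = 27, so t_1 = 3 - 7/27 = 74/27.
p(74/27) = 11564/19683, p'(74/27) = 5476/243, so t_2 = (74/27) - (11564/19683)/(5476/243) = 301027/110889.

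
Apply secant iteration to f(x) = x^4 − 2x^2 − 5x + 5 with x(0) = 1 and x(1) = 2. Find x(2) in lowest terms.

f(1) = −1, f(2) = 3. x(2) = 2 − 3·(2 − 1)/(3 − (−1)) = 5/4.

5/4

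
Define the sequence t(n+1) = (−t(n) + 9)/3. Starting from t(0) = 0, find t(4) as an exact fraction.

t(1) = (−0 + 9)/3 = 3.
t(2) = (−3 + 9)/3 = 2.
t(3) = (−2 + 9)/3 = 7/3.
t(4) = (−(7/3) + 9)/3 = 20/9.

20/9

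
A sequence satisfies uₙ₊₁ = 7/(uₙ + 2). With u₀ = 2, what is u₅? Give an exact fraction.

1547/848

u₁ = 7/(2 + 2) = 7/4.
u₂ = 7/(7/4 + 2) = 28/15.
u₃ = 7/(28/15 + 2) = 105/58.
u₄ = 7/(105/58 + 2) = 406/221.
u₅ = 7/(406/221 + 2) = 1547/848.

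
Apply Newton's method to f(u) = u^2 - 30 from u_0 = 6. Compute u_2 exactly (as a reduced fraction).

f'(u) = 2u.
f(6) = 6, f'(6) = 12, so u_1 = 6 - 6/12 = 11/2.
f(11/2) = 1/4, f'(11/2) = 11, so u_2 = (11/2) - (1/4)/11 = 241/44.

241/44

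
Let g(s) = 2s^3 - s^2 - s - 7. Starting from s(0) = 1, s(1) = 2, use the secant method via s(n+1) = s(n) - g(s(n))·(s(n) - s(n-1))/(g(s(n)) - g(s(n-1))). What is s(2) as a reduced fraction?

17/10

g(1) = -7, g(2) = 3. s(2) = 2 - 3·(2 - 1)/(3 - (-7)) = 17/10.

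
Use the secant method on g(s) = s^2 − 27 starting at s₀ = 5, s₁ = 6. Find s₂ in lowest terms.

g(5) = −2, g(6) = 9. s₂ = 6 − 9·(6 − 5)/(9 − (−2)) = 57/11.

57/11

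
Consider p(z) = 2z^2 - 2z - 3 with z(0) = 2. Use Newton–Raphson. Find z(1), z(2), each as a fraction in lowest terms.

z(1) = 11/6, z(2) = 175/96

p'(z) = 4z - 2.
p(2) = 1, p'(2) = 6, so z(1) = 2 - 1/6 = 11/6.
p(11/6) = 1/18, p'(11/6) = 16/3, so z(2) = (11/6) - (1/18)/(16/3) = 175/96.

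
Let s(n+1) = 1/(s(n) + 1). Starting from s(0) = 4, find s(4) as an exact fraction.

s(1) = 1/(4 + 1) = 1/5.
s(2) = 1/(1/5 + 1) = 5/6.
s(3) = 1/(5/6 + 1) = 6/11.
s(4) = 1/(6/11 + 1) = 11/17.

11/17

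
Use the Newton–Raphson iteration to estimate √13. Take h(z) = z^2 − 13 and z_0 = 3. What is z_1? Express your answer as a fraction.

11/3

h'(z) = 2z.
h(3) = −4, h'(3) = 6, so z_1 = 3 − (−4)/6 = 11/3.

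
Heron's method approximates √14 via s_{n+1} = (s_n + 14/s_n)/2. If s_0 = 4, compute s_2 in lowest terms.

449/120

s_1 = (4 + 14/4)/2 = 15/4.
s_2 = (15/4 + 14/(15/4))/2 = 449/120.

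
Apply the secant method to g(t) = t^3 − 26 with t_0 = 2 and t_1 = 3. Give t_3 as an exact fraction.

g(2) = −18, g(3) = 1. t_2 = 3 − 1·(3 − 2)/(1 − (−18)) = 56/19.
g(3) = 1, g(56/19) = −2718/6859. t_3 = (56/19) − (−2718/6859)·((56/19) − 3)/((−2718/6859) − 1) = 28370/9577.

28370/9577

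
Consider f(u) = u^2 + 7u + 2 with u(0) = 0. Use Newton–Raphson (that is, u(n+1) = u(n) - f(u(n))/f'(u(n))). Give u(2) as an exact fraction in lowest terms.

-94/315

f'(u) = 2u + 7.
f(0) = 2, f'(0) = 7, so u(1) = 0 - 2/7 = -2/7.
f(-2/7) = 4/49, f'(-2/7) = 45/7, so u(2) = (-2/7) - (4/49)/(45/7) = -94/315.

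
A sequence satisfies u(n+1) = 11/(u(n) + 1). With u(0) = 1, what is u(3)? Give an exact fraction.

143/35

u(1) = 11/(1 + 1) = 11/2.
u(2) = 11/(11/2 + 1) = 22/13.
u(3) = 11/(22/13 + 1) = 143/35.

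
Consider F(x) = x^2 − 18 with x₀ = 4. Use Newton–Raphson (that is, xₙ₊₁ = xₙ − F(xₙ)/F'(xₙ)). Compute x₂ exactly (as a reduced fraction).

577/136

F'(x) = 2x.
F(4) = −2, F'(4) = 8, so x₁ = 4 − (−2)/8 = 17/4.
F(17/4) = 1/16, F'(17/4) = 17/2, so x₂ = (17/4) − (1/16)/(17/2) = 577/136.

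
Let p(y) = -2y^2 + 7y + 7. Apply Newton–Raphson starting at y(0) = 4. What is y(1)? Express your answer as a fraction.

13/3

p'(y) = -4y + 7.
p(4) = 3, p'(4) = -9, so y(1) = 4 - 3/(-9) = 13/3.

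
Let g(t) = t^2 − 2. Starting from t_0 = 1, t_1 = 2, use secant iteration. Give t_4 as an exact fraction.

g(1) = −1, g(2) = 2. t_2 = 2 − 2·(2 − 1)/(2 − (−1)) = 4/3.
g(2) = 2, g(4/3) = −2/9. t_3 = (4/3) − (−2/9)·((4/3) − 2)/((−2/9) − 2) = 7/5.
g(4/3) = −2/9, g(7/5) = −1/25. t_4 = (7/5) − (−1/25)·((7/5) − (4/3))/((−1/25) − (−2/9)) = 58/41.

58/41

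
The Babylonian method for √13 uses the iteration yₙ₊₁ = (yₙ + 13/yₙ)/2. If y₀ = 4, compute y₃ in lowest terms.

5597777/1552544

y₁ = (4 + 13/4)/2 = 29/8.
y₂ = (29/8 + 13/(29/8))/2 = 1673/464.
y₃ = (1673/464 + 13/(1673/464))/2 = 5597777/1552544.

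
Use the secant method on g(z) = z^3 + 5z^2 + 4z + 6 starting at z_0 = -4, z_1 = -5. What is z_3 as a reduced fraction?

-9845/2249

g(-4) = 6, g(-5) = -14. z_2 = (-5) - (-14)·((-5) - (-4))/((-14) - 6) = -43/10.
g(-5) = -14, g(-43/10) = 1743/1000. z_3 = (-43/10) - (1743/1000)·((-43/10) - (-5))/((1743/1000) - (-14)) = -9845/2249.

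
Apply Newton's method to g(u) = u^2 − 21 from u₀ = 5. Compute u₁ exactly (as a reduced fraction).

g'(u) = 2u.
g(5) = 4, g'(5) = 10, so u₁ = 5 − 4/10 = 23/5.

23/5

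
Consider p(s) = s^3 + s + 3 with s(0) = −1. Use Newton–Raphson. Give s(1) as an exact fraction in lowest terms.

−5/4

p'(s) = 3s^2 + 1.
p(−1) = 1, p'(−1) = 4, so s(1) = (−1) − 1/4 = −5/4.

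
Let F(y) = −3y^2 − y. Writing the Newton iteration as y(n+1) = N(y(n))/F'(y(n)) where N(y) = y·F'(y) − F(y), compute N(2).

−12

F'(y) = −6y − 1.
N(y) = y·F'(y) − F(y) = y·(−6y − 1) − (−3y^2 − y) = −3y^2.
N(2) = −12.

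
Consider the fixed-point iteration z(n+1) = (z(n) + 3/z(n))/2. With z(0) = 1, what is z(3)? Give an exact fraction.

97/56

z(1) = (1 + 3/1)/2 = 2.
z(2) = (2 + 3/2)/2 = 7/4.
z(3) = (7/4 + 3/(7/4))/2 = 97/56.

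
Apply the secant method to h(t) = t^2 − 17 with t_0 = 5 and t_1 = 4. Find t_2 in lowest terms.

37/9

h(5) = 8, h(4) = −1. t_2 = 4 − (−1)·(4 − 5)/((−1) − 8) = 37/9.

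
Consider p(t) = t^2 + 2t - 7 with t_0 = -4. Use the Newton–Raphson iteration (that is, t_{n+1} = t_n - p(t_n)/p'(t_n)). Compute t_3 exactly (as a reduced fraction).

p'(t) = 2t + 2.
p(-4) = 1, p'(-4) = -6, so t_1 = (-4) - 1/(-6) = -23/6.
p(-23/6) = 1/36, p'(-23/6) = -17/3, so t_2 = (-23/6) - (1/36)/(-17/3) = -781/204.
p(-781/204) = 1/41616, p'(-781/204) = -577/102, so t_3 = (-781/204) - (1/41616)/(-577/102) = -901273/235416.

-901273/235416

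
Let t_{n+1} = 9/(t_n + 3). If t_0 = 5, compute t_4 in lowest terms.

19/10

t_1 = 9/(5 + 3) = 9/8.
t_2 = 9/(9/8 + 3) = 24/11.
t_3 = 9/(24/11 + 3) = 33/19.
t_4 = 9/(33/19 + 3) = 19/10.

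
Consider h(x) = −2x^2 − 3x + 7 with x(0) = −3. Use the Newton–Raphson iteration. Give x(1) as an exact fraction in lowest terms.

h'(x) = −4x − 3.
h(−3) = −2, h'(−3) = 9, so x(1) = (−3) − (−2)/9 = −25/9.

−25/9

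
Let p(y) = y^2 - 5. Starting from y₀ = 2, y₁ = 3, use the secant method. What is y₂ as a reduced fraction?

p(2) = -1, p(3) = 4. y₂ = 3 - 4·(3 - 2)/(4 - (-1)) = 11/5.

11/5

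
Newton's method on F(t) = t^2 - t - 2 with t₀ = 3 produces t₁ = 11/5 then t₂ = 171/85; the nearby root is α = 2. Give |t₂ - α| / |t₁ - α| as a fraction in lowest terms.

1/17

t₁ - α = 11/5 - 2 = 1/5, so |t₁ - α| = 1/5.
t₂ - α = 171/85 - 2 = 1/85, so |t₂ - α| = 1/85.
Ratio = (1/85) / (1/5) = 1/17.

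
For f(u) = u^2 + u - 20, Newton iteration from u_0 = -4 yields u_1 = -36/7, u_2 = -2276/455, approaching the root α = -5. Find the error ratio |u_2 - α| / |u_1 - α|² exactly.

u_1 - α = -36/7 - (-5) = -36/7 + 5 = -1/7, so |u_1 - α| = 1/7.
u_2 - α = -2276/455 - (-5) = -2276/455 + 5 = -1/455, so |u_2 - α| = 1/455.
|u_1 - α|² = 1/49.
Ratio = (1/455) / (1/49) = 7/65.

7/65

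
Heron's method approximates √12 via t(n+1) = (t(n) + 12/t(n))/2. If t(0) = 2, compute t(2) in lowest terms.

7/2

t(1) = (2 + 12/2)/2 = 4.
t(2) = (4 + 12/4)/2 = 7/2.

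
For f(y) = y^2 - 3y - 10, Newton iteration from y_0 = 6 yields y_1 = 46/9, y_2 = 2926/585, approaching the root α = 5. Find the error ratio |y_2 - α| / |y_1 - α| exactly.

1/65

y_1 - α = 46/9 - 5 = 1/9, so |y_1 - α| = 1/9.
y_2 - α = 2926/585 - 5 = 1/585, so |y_2 - α| = 1/585.
Ratio = (1/585) / (1/9) = 1/65.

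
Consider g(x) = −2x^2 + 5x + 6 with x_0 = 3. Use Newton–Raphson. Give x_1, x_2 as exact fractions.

x_1 = 24/7, x_2 = 1446/427

g'(x) = −4x + 5.
g(3) = 3, g'(3) = −7, so x_1 = 3 − 3/(−7) = 24/7.
g(24/7) = −18/49, g'(24/7) = −61/7, so x_2 = (24/7) − (−18/49)/(−61/7) = 1446/427.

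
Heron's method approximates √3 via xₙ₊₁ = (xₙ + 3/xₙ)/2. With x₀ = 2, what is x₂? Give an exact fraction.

x₁ = (2 + 3/2)/2 = 7/4.
x₂ = (7/4 + 3/(7/4))/2 = 97/56.

97/56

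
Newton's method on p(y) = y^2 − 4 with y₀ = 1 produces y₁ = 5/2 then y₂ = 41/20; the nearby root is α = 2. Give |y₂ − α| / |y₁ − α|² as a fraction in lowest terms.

y₁ − α = 5/2 − 2 = 1/2, so |y₁ − α| = 1/2.
y₂ − α = 41/20 − 2 = 1/20, so |y₂ − α| = 1/20.
|y₁ − α|² = 1/4.
Ratio = (1/20) / (1/4) = 1/5.

1/5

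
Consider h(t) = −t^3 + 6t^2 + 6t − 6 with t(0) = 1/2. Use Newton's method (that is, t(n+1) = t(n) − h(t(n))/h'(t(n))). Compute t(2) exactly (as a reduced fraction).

725042/1137915

h'(t) = −3t^2 + 12t + 6.
h(1/2) = −13/8, h'(1/2) = 45/4, so t(1) = (1/2) − (−13/8)/(45/4) = 29/45.
h(29/45) = 8281/91125, h'(29/45) = 8429/675, so t(2) = (29/45) − (8281/91125)/(8429/675) = 725042/1137915.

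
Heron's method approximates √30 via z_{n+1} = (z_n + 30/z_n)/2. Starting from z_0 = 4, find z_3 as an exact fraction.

2033761/371312

z_1 = (4 + 30/4)/2 = 23/4.
z_2 = (23/4 + 30/(23/4))/2 = 1009/184.
z_3 = (1009/184 + 30/(1009/184))/2 = 2033761/371312.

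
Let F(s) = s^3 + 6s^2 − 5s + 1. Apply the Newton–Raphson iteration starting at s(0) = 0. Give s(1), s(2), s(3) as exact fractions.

F'(s) = 3s^2 + 12s − 5.
F(0) = 1, F'(0) = −5, so s(1) = 0 − 1/(−5) = 1/5.
F(1/5) = 31/125, F'(1/5) = −62/25, so s(2) = (1/5) − (31/125)/(−62/25) = 3/10.
F(3/10) = 67/1000, F'(3/10) = −113/100, so s(3) = (3/10) − (67/1000)/(−113/100) = 203/565.

s(1) = 1/5, s(2) = 3/10, s(3) = 203/565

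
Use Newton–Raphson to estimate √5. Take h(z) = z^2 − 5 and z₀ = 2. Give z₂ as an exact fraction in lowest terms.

h'(z) = 2z.
h(2) = −1, h'(2) = 4, so z₁ = 2 − (−1)/4 = 9/4.
h(9/4) = 1/16, h'(9/4) = 9/2, so z₂ = (9/4) − (1/16)/(9/2) = 161/72.

161/72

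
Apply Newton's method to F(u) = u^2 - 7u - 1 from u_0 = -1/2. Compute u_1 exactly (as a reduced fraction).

-5/32

F'(u) = 2u - 7.
F(-1/2) = 11/4, F'(-1/2) = -8, so u_1 = (-1/2) - (11/4)/(-8) = -5/32.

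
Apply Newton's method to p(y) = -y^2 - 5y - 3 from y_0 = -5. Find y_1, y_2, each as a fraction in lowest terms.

p'(y) = -2y - 5.
p(-5) = -3, p'(-5) = 5, so y_1 = (-5) - (-3)/5 = -22/5.
p(-22/5) = -9/25, p'(-22/5) = 19/5, so y_2 = (-22/5) - (-9/25)/(19/5) = -409/95.

y_1 = -22/5, y_2 = -409/95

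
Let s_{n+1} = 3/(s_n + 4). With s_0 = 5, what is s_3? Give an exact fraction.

s_1 = 3/(5 + 4) = 1/3.
s_2 = 3/(1/3 + 4) = 9/13.
s_3 = 3/(9/13 + 4) = 39/61.

39/61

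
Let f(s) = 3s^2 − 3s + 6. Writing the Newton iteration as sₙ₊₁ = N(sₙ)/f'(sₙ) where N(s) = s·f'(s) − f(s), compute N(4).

42

f'(s) = 6s − 3.
N(s) = s·f'(s) − f(s) = s·(6s − 3) − (3s^2 − 3s + 6) = 3s^2 − 6.
N(4) = 42.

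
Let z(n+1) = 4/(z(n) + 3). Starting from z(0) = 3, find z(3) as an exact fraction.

z(1) = 4/(3 + 3) = 2/3.
z(2) = 4/(2/3 + 3) = 12/11.
z(3) = 4/(12/11 + 3) = 44/45.

44/45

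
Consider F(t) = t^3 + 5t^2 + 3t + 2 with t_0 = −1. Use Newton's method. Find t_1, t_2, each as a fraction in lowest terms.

F'(t) = 3t^2 + 10t + 3.
F(−1) = 3, F'(−1) = −4, so t_1 = (−1) − 3/(−4) = −1/4.
F(−1/4) = 99/64, F'(−1/4) = 11/16, so t_2 = (−1/4) − (99/64)/(11/16) = −5/2.

t_1 = −1/4, t_2 = −5/2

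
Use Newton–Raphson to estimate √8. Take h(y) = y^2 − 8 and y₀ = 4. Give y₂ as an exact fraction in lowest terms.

h'(y) = 2y.
h(4) = 8, h'(4) = 8, so y₁ = 4 − 8/8 = 3.
h(3) = 1, h'(3) = 6, so y₂ = 3 − 1/6 = 17/6.

17/6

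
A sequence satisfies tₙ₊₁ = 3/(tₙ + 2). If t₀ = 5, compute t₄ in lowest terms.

165/161

t₁ = 3/(5 + 2) = 3/7.
t₂ = 3/(3/7 + 2) = 21/17.
t₃ = 3/(21/17 + 2) = 51/55.
t₄ = 3/(51/55 + 2) = 165/161.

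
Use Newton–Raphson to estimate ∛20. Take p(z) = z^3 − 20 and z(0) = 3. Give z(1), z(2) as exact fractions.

p'(z) = 3z^2.
p(3) = 7, p'(3) = 27, so z(1) = 3 − 7/27 = 74/27.
p(74/27) = 11564/19683, p'(74/27) = 5476/243, so z(2) = (74/27) − (11564/19683)/(5476/243) = 301027/110889.

z(1) = 74/27, z(2) = 301027/110889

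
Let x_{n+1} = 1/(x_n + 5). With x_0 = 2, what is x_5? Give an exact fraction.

971/5042

x_1 = 1/(2 + 5) = 1/7.
x_2 = 1/(1/7 + 5) = 7/36.
x_3 = 1/(7/36 + 5) = 36/187.
x_4 = 1/(36/187 + 5) = 187/971.
x_5 = 1/(187/971 + 5) = 971/5042.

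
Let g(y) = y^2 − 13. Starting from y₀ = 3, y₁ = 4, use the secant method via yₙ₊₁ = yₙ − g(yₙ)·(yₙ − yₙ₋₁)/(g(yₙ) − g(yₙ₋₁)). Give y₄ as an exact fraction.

4799/1331

g(3) = −4, g(4) = 3. y₂ = 4 − 3·(4 − 3)/(3 − (−4)) = 25/7.
g(4) = 3, g(25/7) = −12/49. y₃ = (25/7) − (−12/49)·((25/7) − 4)/((−12/49) − 3) = 191/53.
g(25/7) = −12/49, g(191/53) = −36/2809. y₄ = (191/53) − (−36/2809)·((191/53) − (25/7))/((−36/2809) − (−12/49)) = 4799/1331.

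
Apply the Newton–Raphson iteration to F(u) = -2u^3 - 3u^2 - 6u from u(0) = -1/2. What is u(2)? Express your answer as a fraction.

F'(u) = -6u^2 - 6u - 6.
F(-1/2) = 5/2, F'(-1/2) = -9/2, so u(1) = (-1/2) - (5/2)/(-9/2) = 1/18.
F(1/18) = -250/729, F'(1/18) = -343/54, so u(2) = (1/18) - (-250/729)/(-343/54) = 29/18522.

29/18522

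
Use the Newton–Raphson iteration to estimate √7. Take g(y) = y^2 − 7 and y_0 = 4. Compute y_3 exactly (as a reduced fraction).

g'(y) = 2y.
g(4) = 9, g'(4) = 8, so y_1 = 4 − 9/8 = 23/8.
g(23/8) = 81/64, g'(23/8) = 23/4, so y_2 = (23/8) − (81/64)/(23/4) = 977/368.
g(977/368) = 6561/135424, g'(977/368) = 977/184, so y_3 = (977/368) − (6561/135424)/(977/184) = 1902497/719072.

1902497/719072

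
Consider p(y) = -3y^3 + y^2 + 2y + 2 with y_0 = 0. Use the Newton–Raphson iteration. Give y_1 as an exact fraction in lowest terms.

-1

p'(y) = -9y^2 + 2y + 2.
p(0) = 2, p'(0) = 2, so y_1 = 0 - 2/2 = -1.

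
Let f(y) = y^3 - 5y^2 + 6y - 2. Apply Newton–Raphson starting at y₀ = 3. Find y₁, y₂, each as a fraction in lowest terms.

f'(y) = 3y^2 - 10y + 6.
f(3) = -2, f'(3) = 3, so y₁ = 3 - (-2)/3 = 11/3.
f(11/3) = 56/27, f'(11/3) = 29/3, so y₂ = (11/3) - (56/27)/(29/3) = 901/261.

y₁ = 11/3, y₂ = 901/261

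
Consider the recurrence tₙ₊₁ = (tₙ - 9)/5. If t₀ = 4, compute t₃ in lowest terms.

-11/5

t₁ = (4 - 9)/5 = -1.
t₂ = ((-1) - 9)/5 = -2.
t₃ = ((-2) - 9)/5 = -11/5.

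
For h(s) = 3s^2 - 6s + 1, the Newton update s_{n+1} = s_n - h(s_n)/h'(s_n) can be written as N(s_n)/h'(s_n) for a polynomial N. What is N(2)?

11

h'(s) = 6s - 6.
N(s) = s·h'(s) - h(s) = s·(6s - 6) - (3s^2 - 6s + 1) = 3s^2 - 1.
N(2) = 11.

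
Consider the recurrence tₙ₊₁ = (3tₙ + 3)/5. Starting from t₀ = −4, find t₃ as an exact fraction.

t₁ = (3·(−4) + 3)/5 = −9/5.
t₂ = (3·(−9/5) + 3)/5 = −12/25.
t₃ = (3·(−12/25) + 3)/5 = 39/125.

39/125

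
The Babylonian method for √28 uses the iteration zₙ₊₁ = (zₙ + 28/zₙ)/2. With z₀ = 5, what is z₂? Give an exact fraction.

5609/1060

z₁ = (5 + 28/5)/2 = 53/10.
z₂ = (53/10 + 28/(53/10))/2 = 5609/1060.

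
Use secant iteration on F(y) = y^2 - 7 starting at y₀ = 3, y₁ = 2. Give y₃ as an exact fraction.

61/23

F(3) = 2, F(2) = -3. y₂ = 2 - (-3)·(2 - 3)/((-3) - 2) = 13/5.
F(2) = -3, F(13/5) = -6/25. y₃ = (13/5) - (-6/25)·((13/5) - 2)/((-6/25) - (-3)) = 61/23.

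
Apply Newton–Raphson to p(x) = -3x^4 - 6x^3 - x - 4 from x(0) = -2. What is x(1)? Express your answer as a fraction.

-44/23

p'(x) = -12x^3 - 18x^2 - 1.
p(-2) = -2, p'(-2) = 23, so x(1) = (-2) - (-2)/23 = -44/23.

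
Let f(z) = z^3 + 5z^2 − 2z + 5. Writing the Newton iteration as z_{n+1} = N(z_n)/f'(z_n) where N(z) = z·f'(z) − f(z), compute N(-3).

−14

f'(z) = 3z^2 + 10z − 2.
N(z) = z·f'(z) − f(z) = z·(3z^2 + 10z − 2) − (z^3 + 5z^2 − 2z + 5) = 2z^3 + 5z^2 − 5.
N(-3) = −14.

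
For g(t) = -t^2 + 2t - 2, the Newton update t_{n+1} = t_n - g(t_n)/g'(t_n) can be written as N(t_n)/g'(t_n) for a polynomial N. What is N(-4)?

g'(t) = -2t + 2.
N(t) = t·g'(t) - g(t) = t·(-2t + 2) - (-t^2 + 2t - 2) = -t^2 + 2.
N(-4) = -14.

-14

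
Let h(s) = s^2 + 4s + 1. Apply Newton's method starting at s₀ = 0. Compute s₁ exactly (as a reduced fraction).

h'(s) = 2s + 4.
h(0) = 1, h'(0) = 4, so s₁ = 0 − 1/4 = −1/4.

−1/4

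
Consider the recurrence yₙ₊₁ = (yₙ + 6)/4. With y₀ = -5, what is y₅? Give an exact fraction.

2041/1024

y₁ = ((-5) + 6)/4 = 1/4.
y₂ = ((1/4) + 6)/4 = 25/16.
y₃ = ((25/16) + 6)/4 = 121/64.
y₄ = ((121/64) + 6)/4 = 505/256.
y₅ = ((505/256) + 6)/4 = 2041/1024.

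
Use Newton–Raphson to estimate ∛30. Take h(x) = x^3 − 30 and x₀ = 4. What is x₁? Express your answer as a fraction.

h'(x) = 3x^2.
h(4) = 34, h'(4) = 48, so x₁ = 4 − 34/48 = 79/24.

79/24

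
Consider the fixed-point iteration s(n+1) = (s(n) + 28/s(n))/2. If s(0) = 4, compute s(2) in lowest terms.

s(1) = (4 + 28/4)/2 = 11/2.
s(2) = (11/2 + 28/(11/2))/2 = 233/44.

233/44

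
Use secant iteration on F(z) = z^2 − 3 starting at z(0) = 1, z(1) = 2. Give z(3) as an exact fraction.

F(1) = −2, F(2) = 1. z(2) = 2 − 1·(2 − 1)/(1 − (−2)) = 5/3.
F(2) = 1, F(5/3) = −2/9. z(3) = (5/3) − (−2/9)·((5/3) − 2)/((−2/9) − 1) = 19/11.

19/11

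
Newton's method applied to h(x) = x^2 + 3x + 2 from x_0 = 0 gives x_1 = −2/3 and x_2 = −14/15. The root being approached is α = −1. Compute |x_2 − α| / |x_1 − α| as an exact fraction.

1/5

x_1 − α = −2/3 − (−1) = −2/3 + 1 = 1/3, so |x_1 − α| = 1/3.
x_2 − α = −14/15 − (−1) = −14/15 + 1 = 1/15, so |x_2 − α| = 1/15.
Ratio = (1/15) / (1/3) = 1/5.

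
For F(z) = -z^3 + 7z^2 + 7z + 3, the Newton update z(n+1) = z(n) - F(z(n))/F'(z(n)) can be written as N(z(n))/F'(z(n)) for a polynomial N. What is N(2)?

9

F'(z) = -3z^2 + 14z + 7.
N(z) = z·F'(z) - F(z) = z·(-3z^2 + 14z + 7) - (-z^3 + 7z^2 + 7z + 3) = -2z^3 + 7z^2 - 3.
N(2) = 9.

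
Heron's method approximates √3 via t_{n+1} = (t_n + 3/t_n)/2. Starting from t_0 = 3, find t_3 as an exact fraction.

t_1 = (3 + 3/3)/2 = 2.
t_2 = (2 + 3/2)/2 = 7/4.
t_3 = (7/4 + 3/(7/4))/2 = 97/56.

97/56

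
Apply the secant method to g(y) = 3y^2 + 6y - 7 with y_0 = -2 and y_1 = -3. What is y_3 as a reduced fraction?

-48/17

g(-2) = -7, g(-3) = 2. y_2 = (-3) - 2·((-3) - (-2))/(2 - (-7)) = -25/9.
g(-3) = 2, g(-25/9) = -14/27. y_3 = (-25/9) - (-14/27)·((-25/9) - (-3))/((-14/27) - 2) = -48/17.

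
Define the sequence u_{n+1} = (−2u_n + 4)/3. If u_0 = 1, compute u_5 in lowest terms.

188/243

u_1 = (−2·1 + 4)/3 = 2/3.
u_2 = (−2·(2/3) + 4)/3 = 8/9.
u_3 = (−2·(8/9) + 4)/3 = 20/27.
u_4 = (−2·(20/27) + 4)/3 = 68/81.
u_5 = (−2·(68/81) + 4)/3 = 188/243.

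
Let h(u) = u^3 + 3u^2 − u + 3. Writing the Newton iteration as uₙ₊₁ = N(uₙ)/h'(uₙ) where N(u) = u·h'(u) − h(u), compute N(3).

h'(u) = 3u^2 + 6u − 1.
N(u) = u·h'(u) − h(u) = u·(3u^2 + 6u − 1) − (u^3 + 3u^2 − u + 3) = 2u^3 + 3u^2 − 3.
N(3) = 78.

78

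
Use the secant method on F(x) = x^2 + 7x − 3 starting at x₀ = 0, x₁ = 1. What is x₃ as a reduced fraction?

27/67

F(0) = −3, F(1) = 5. x₂ = 1 − 5·(1 − 0)/(5 − (−3)) = 3/8.
F(1) = 5, F(3/8) = −15/64. x₃ = (3/8) − (−15/64)·((3/8) − 1)/((−15/64) − 5) = 27/67.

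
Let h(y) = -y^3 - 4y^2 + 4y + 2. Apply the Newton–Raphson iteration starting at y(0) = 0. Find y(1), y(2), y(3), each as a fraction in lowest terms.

y(1) = -1/2, y(2) = -11/29, y(3) = -60152/161037

h'(y) = -3y^2 - 8y + 4.
h(0) = 2, h'(0) = 4, so y(1) = 0 - 2/4 = -1/2.
h(-1/2) = -7/8, h'(-1/2) = 29/4, so y(2) = (-1/2) - (-7/8)/(29/4) = -11/29.
h(-11/29) = -931/24389, h'(-11/29) = 5553/841, so y(3) = (-11/29) - (-931/24389)/(5553/841) = -60152/161037.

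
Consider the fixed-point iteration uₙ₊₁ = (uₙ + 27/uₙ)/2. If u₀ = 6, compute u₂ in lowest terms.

u₁ = (6 + 27/6)/2 = 21/4.
u₂ = (21/4 + 27/(21/4))/2 = 291/56.

291/56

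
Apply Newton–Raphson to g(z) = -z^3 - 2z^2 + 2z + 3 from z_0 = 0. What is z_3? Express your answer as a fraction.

-411/415

g'(z) = -3z^2 - 4z + 2.
g(0) = 3, g'(0) = 2, so z_1 = 0 - 3/2 = -3/2.
g(-3/2) = -9/8, g'(-3/2) = 5/4, so z_2 = (-3/2) - (-9/8)/(5/4) = -3/5.
g(-3/5) = 162/125, g'(-3/5) = 83/25, so z_3 = (-3/5) - (162/125)/(83/25) = -411/415.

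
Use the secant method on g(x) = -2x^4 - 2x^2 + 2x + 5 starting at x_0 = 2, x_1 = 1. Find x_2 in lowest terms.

g(2) = -31, g(1) = 3. x_2 = 1 - 3·(1 - 2)/(3 - (-31)) = 37/34.

37/34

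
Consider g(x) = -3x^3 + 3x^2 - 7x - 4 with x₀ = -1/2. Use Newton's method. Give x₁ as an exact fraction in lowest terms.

g'(x) = -9x^2 + 6x - 7.
g(-1/2) = 5/8, g'(-1/2) = -49/4, so x₁ = (-1/2) - (5/8)/(-49/4) = -22/49.

-22/49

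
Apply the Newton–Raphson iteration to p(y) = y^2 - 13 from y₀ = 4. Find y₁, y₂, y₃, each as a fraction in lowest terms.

p'(y) = 2y.
p(4) = 3, p'(4) = 8, so y₁ = 4 - 3/8 = 29/8.
p(29/8) = 9/64, p'(29/8) = 29/4, so y₂ = (29/8) - (9/64)/(29/4) = 1673/464.
p(1673/464) = 81/215296, p'(1673/464) = 1673/232, so y₃ = (1673/464) - (81/215296)/(1673/232) = 5597777/1552544.

y₁ = 29/8, y₂ = 1673/464, y₃ = 5597777/1552544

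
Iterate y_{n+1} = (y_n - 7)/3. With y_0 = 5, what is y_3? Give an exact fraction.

y_1 = (5 - 7)/3 = -2/3.
y_2 = ((-2/3) - 7)/3 = -23/9.
y_3 = ((-23/9) - 7)/3 = -86/27.

-86/27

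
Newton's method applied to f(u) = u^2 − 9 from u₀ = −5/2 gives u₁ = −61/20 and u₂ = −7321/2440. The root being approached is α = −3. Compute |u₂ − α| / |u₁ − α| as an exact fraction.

u₁ − α = −61/20 − (−3) = −61/20 + 3 = −1/20, so |u₁ − α| = 1/20.
u₂ − α = −7321/2440 − (−3) = −7321/2440 + 3 = −1/2440, so |u₂ − α| = 1/2440.
Ratio = (1/2440) / (1/20) = 1/122.

1/122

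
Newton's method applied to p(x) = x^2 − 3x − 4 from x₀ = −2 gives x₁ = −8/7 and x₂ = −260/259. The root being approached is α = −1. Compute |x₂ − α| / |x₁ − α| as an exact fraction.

x₁ − α = −8/7 − (−1) = −8/7 + 1 = −1/7, so |x₁ − α| = 1/7.
x₂ − α = −260/259 − (−1) = −260/259 + 1 = −1/259, so |x₂ − α| = 1/259.
Ratio = (1/259) / (1/7) = 1/37.

1/37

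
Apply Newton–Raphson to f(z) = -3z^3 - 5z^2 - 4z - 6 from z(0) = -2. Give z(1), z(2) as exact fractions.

z(1) = -17/10, z(2) = -10514/6505

f'(z) = -9z^2 - 10z - 4.
f(-2) = 6, f'(-2) = -20, so z(1) = (-2) - 6/(-20) = -17/10.
f(-17/10) = 1089/1000, f'(-17/10) = -1301/100, so z(2) = (-17/10) - (1089/1000)/(-1301/100) = -10514/6505.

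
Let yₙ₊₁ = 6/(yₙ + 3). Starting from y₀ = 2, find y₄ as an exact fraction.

y₁ = 6/(2 + 3) = 6/5.
y₂ = 6/(6/5 + 3) = 10/7.
y₃ = 6/(10/7 + 3) = 42/31.
y₄ = 6/(42/31 + 3) = 62/45.

62/45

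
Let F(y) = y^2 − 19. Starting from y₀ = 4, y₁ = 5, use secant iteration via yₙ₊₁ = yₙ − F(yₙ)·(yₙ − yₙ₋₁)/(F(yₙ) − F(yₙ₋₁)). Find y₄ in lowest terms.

F(4) = −3, F(5) = 6. y₂ = 5 − 6·(5 − 4)/(6 − (−3)) = 13/3.
F(5) = 6, F(13/3) = −2/9. y₃ = (13/3) − (−2/9)·((13/3) − 5)/((−2/9) − 6) = 61/14.
F(13/3) = −2/9, F(61/14) = −3/196. y₄ = (61/14) − (−3/196)·((61/14) − (13/3))/((−3/196) − (−2/9)) = 1591/365.

1591/365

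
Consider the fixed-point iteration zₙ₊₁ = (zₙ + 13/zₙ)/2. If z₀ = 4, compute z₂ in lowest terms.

z₁ = (4 + 13/4)/2 = 29/8.
z₂ = (29/8 + 13/(29/8))/2 = 1673/464.

1673/464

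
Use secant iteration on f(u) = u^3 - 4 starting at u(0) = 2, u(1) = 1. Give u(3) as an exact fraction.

122/73

f(2) = 4, f(1) = -3. u(2) = 1 - (-3)·(1 - 2)/((-3) - 4) = 10/7.
f(1) = -3, f(10/7) = -372/343. u(3) = (10/7) - (-372/343)·((10/7) - 1)/((-372/343) - (-3)) = 122/73.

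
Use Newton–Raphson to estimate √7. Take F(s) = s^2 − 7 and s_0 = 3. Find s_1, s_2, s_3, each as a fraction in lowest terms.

s_1 = 8/3, s_2 = 127/48, s_3 = 32257/12192

F'(s) = 2s.
F(3) = 2, F'(3) = 6, so s_1 = 3 − 2/6 = 8/3.
F(8/3) = 1/9, F'(8/3) = 16/3, so s_2 = (8/3) − (1/9)/(16/3) = 127/48.
F(127/48) = 1/2304, F'(127/48) = 127/24, so s_3 = (127/48) − (1/2304)/(127/24) = 32257/12192.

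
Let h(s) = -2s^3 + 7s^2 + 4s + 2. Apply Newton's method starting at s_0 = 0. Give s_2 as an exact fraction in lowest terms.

-1/18

h'(s) = -6s^2 + 14s + 4.
h(0) = 2, h'(0) = 4, so s_1 = 0 - 2/4 = -1/2.
h(-1/2) = 2, h'(-1/2) = -9/2, so s_2 = (-1/2) - 2/(-9/2) = -1/18.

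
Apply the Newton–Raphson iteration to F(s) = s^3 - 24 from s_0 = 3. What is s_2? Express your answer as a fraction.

13162/4563

F'(s) = 3s^2.
F(3) = 3, F'(3) = 27, so s_1 = 3 - 3/27 = 26/9.
F(26/9) = 80/729, F'(26/9) = 676/27, so s_2 = (26/9) - (80/729)/(676/27) = 13162/4563.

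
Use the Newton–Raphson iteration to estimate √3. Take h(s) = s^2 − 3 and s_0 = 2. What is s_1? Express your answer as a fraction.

7/4

h'(s) = 2s.
h(2) = 1, h'(2) = 4, so s_1 = 2 − 1/4 = 7/4.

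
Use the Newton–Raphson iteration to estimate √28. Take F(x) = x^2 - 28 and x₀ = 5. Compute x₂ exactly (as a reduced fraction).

5609/1060

F'(x) = 2x.
F(5) = -3, F'(5) = 10, so x₁ = 5 - (-3)/10 = 53/10.
F(53/10) = 9/100, F'(53/10) = 53/5, so x₂ = (53/10) - (9/100)/(53/5) = 5609/1060.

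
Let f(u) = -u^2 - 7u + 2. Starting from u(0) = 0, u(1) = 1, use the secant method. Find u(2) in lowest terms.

f(0) = 2, f(1) = -6. u(2) = 1 - (-6)·(1 - 0)/((-6) - 2) = 1/4.

1/4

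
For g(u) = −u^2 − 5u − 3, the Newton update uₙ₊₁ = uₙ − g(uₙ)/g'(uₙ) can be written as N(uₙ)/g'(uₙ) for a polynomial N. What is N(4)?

g'(u) = −2u − 5.
N(u) = u·g'(u) − g(u) = u·(−2u − 5) − (−u^2 − 5u − 3) = −u^2 + 3.
N(4) = −13.

−13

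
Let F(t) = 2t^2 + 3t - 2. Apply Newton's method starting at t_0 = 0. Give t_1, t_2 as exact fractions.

F'(t) = 4t + 3.
F(0) = -2, F'(0) = 3, so t_1 = 0 - (-2)/3 = 2/3.
F(2/3) = 8/9, F'(2/3) = 17/3, so t_2 = (2/3) - (8/9)/(17/3) = 26/51.

t_1 = 2/3, t_2 = 26/51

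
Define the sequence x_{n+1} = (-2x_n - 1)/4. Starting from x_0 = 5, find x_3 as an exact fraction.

-13/16

x_1 = (-2·5 - 1)/4 = -11/4.
x_2 = (-2·(-11/4) - 1)/4 = 9/8.
x_3 = (-2·(9/8) - 1)/4 = -13/16.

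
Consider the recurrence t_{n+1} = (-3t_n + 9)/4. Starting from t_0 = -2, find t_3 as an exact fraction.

171/64

t_1 = (-3·(-2) + 9)/4 = 15/4.
t_2 = (-3·(15/4) + 9)/4 = -9/16.
t_3 = (-3·(-9/16) + 9)/4 = 171/64.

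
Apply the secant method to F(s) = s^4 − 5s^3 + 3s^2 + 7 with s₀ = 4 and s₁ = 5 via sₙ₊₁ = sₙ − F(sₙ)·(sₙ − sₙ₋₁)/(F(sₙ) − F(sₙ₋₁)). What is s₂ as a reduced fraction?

373/91

F(4) = −9, F(5) = 82. s₂ = 5 − 82·(5 − 4)/(82 − (−9)) = 373/91.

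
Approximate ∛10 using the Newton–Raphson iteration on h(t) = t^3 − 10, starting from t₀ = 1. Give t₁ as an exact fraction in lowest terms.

h'(t) = 3t^2.
h(1) = −9, h'(1) = 3, so t₁ = 1 − (−9)/3 = 4.

4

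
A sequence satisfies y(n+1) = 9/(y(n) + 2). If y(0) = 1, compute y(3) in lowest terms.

45/19

y(1) = 9/(1 + 2) = 3.
y(2) = 9/(3 + 2) = 9/5.
y(3) = 9/(9/5 + 2) = 45/19.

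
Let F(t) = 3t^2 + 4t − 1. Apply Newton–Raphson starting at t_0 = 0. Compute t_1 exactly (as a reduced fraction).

F'(t) = 6t + 4.
F(0) = −1, F'(0) = 4, so t_1 = 0 − (−1)/4 = 1/4.

1/4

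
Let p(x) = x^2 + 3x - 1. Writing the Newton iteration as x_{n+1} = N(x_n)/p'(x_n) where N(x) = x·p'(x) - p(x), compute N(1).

p'(x) = 2x + 3.
N(x) = x·p'(x) - p(x) = x·(2x + 3) - (x^2 + 3x - 1) = x^2 + 1.
N(1) = 2.

2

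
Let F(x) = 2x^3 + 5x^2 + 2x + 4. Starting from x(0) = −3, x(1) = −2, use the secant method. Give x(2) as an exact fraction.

−34/15

F(−3) = −11, F(−2) = 4. x(2) = (−2) − 4·((−2) − (−3))/(4 − (−11)) = −34/15.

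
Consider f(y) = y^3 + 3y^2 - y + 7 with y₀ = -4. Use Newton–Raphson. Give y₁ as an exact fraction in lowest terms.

-87/23

f'(y) = 3y^2 + 6y - 1.
f(-4) = -5, f'(-4) = 23, so y₁ = (-4) - (-5)/23 = -87/23.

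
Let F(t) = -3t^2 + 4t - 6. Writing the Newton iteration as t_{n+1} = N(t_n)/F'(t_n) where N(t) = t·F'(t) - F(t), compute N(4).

F'(t) = -6t + 4.
N(t) = t·F'(t) - F(t) = t·(-6t + 4) - (-3t^2 + 4t - 6) = -3t^2 + 6.
N(4) = -42.

-42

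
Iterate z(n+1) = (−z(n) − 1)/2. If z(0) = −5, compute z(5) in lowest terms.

−3/16

z(1) = (−(−5) − 1)/2 = 2.
z(2) = (−2 − 1)/2 = −3/2.
z(3) = (−(−3/2) − 1)/2 = 1/4.
z(4) = (−(1/4) − 1)/2 = −5/8.
z(5) = (−(−5/8) − 1)/2 = −3/16.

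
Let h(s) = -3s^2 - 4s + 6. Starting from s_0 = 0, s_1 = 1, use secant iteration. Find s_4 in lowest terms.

1947/2171

h(0) = 6, h(1) = -1. s_2 = 1 - (-1)·(1 - 0)/((-1) - 6) = 6/7.
h(1) = -1, h(6/7) = 18/49. s_3 = (6/7) - (18/49)·((6/7) - 1)/((18/49) - (-1)) = 60/67.
h(6/7) = 18/49, h(60/67) = 54/4489. s_4 = (60/67) - (54/4489)·((60/67) - (6/7))/((54/4489) - (18/49)) = 1947/2171.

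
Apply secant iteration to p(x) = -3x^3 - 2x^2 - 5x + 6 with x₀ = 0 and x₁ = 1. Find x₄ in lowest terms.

1656213/2233763

p(0) = 6, p(1) = -4. x₂ = 1 - (-4)·(1 - 0)/((-4) - 6) = 3/5.
p(1) = -4, p(3/5) = 204/125. x₃ = (3/5) - (204/125)·((3/5) - 1)/((204/125) - (-4)) = 63/88.
p(3/5) = 204/125, p(63/88) = 200787/681472. x₄ = (63/88) - (200787/681472)·((63/88) - (3/5))/((200787/681472) - (204/125)) = 1656213/2233763.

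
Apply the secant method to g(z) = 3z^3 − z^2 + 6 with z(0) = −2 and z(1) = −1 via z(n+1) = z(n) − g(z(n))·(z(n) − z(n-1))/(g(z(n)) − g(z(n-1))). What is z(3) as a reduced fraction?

−665/569

g(−2) = −22, g(−1) = 2. z(2) = (−1) − 2·((−1) − (−2))/(2 − (−22)) = −13/12.
g(−1) = 2, g(−13/12) = 583/576. z(3) = (−13/12) − (583/576)·((−13/12) − (−1))/((583/576) − 2) = −665/569.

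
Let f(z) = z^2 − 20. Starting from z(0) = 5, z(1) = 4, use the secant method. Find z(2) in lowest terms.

40/9

f(5) = 5, f(4) = −4. z(2) = 4 − (−4)·(4 − 5)/((−4) − 5) = 40/9.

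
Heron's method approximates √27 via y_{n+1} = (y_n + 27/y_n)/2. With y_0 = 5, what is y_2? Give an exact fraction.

1351/260

y_1 = (5 + 27/5)/2 = 26/5.
y_2 = (26/5 + 27/(26/5))/2 = 1351/260.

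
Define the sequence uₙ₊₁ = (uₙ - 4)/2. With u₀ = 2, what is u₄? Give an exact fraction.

-29/8

u₁ = (2 - 4)/2 = -1.
u₂ = ((-1) - 4)/2 = -5/2.
u₃ = ((-5/2) - 4)/2 = -13/4.
u₄ = ((-13/4) - 4)/2 = -29/8.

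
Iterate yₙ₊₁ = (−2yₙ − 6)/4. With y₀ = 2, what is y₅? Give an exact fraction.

y₁ = (−2·2 − 6)/4 = −5/2.
y₂ = (−2·(−5/2) − 6)/4 = −1/4.
y₃ = (−2·(−1/4) − 6)/4 = −11/8.
y₄ = (−2·(−11/8) − 6)/4 = −13/16.
y₅ = (−2·(−13/16) − 6)/4 = −35/32.

−35/32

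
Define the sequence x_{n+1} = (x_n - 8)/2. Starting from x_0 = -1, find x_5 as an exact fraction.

x_1 = ((-1) - 8)/2 = -9/2.
x_2 = ((-9/2) - 8)/2 = -25/4.
x_3 = ((-25/4) - 8)/2 = -57/8.
x_4 = ((-57/8) - 8)/2 = -121/16.
x_5 = ((-121/16) - 8)/2 = -249/32.

-249/32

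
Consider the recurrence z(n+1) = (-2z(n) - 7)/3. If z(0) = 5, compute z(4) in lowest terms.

-11/81

z(1) = (-2·5 - 7)/3 = -17/3.
z(2) = (-2·(-17/3) - 7)/3 = 13/9.
z(3) = (-2·(13/9) - 7)/3 = -89/27.
z(4) = (-2·(-89/27) - 7)/3 = -11/81.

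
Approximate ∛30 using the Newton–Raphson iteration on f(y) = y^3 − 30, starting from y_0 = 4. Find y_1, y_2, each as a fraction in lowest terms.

y_1 = 79/24, y_2 = 700399/224676

f'(y) = 3y^2.
f(4) = 34, f'(4) = 48, so y_1 = 4 − 34/48 = 79/24.
f(79/24) = 78319/13824, f'(79/24) = 6241/192, so y_2 = (79/24) − (78319/13824)/(6241/192) = 700399/224676.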